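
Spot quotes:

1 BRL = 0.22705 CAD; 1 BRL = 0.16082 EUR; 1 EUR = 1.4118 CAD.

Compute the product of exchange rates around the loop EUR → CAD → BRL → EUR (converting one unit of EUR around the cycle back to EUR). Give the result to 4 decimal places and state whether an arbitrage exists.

1.0000 (no arbitrage)

Around EUR → CAD → BRL → EUR: 1 × 1.4118 ÷ 0.22705 × 0.16082 = 0.999981
Product ≈ 1 (deviation 0.002%, within rounding noise).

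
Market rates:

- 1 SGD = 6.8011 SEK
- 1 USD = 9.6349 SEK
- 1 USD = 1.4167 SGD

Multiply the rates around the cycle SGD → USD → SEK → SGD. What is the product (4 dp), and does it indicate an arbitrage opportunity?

Around SGD → USD → SEK → SGD: 1 ÷ 1.4167 × 9.6349 ÷ 6.8011 = 0.999977
Product ≈ 1 (deviation 0.002%, within rounding noise).

1.0000 (no arbitrage)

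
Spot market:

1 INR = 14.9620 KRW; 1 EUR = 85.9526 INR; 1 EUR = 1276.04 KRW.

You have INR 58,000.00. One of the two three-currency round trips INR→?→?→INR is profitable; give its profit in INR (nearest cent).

Profit: INR 453.75

Profitable loop is INR → KRW → EUR → INR:
INR 58,000.00 × 14.9620 = KRW 867,796
KRW 867,796 ÷ 1276.04 = EUR 680.07
EUR 680.07 × 85.9526 = INR 58,453.75
Profit = INR 58,453.75 − INR 58,000.00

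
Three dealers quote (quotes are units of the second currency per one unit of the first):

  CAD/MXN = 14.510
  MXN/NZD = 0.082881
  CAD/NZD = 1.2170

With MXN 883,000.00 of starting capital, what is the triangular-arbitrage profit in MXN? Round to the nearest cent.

Profitable loop is MXN → CAD → NZD → MXN:
MXN 883,000.00 ÷ 14.510 = CAD 60,854.58
CAD 60,854.58 × 1.2170 = NZD 74,060.03
NZD 74,060.03 ÷ 0.082881 = MXN 893,570.63
Profit = MXN 893,570.63 − MXN 883,000.00

Profit: MXN 10,570.63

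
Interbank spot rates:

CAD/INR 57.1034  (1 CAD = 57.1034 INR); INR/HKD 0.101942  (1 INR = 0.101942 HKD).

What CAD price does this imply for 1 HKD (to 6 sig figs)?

HKD/CAD = 0.171785

1 HKD ÷ 0.101942 = 9.8095 INR
9.8095 INR ÷ 57.1034 = 0.171785 CAD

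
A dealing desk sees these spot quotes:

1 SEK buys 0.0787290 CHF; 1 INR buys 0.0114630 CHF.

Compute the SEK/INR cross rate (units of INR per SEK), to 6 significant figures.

1 SEK × 0.0787290 = 0.078729 CHF
0.078729 CHF ÷ 0.0114630 = 6.8681 INR

SEK/INR = 6.86810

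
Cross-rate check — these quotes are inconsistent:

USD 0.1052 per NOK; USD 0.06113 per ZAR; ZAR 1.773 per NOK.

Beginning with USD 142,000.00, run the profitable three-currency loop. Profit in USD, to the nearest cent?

Profitable loop is USD → NOK → ZAR → USD:
USD 142,000.00 ÷ 0.1052 = NOK 1,349,809.89
NOK 1,349,809.89 × 1.773 = ZAR 2,393,212.93
ZAR 2,393,212.93 × 0.06113 = USD 146,297.11
Profit = USD 146,297.11 − USD 142,000.00

Profit: USD 4,297.11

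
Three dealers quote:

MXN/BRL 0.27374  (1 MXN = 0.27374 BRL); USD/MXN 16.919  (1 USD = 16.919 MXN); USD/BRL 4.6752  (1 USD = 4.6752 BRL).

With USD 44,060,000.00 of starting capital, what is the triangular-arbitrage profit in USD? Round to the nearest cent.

Profit: USD 416,615.71

Profitable loop is USD → BRL → MXN → USD:
USD 44,060,000.00 × 4.6752 = BRL 205,989,312.00
BRL 205,989,312.00 ÷ 0.27374 = MXN 752,499,861.18
MXN 752,499,861.18 ÷ 16.919 = USD 44,476,615.71
Profit = USD 44,476,615.71 − USD 44,060,000.00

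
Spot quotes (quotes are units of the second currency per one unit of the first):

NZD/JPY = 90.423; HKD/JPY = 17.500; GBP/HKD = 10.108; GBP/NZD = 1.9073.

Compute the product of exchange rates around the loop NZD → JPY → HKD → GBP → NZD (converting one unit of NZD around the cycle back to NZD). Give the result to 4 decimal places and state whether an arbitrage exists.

0.9750 (arbitrage exists)

Around NZD → JPY → HKD → GBP → NZD: 1 × 90.423 ÷ 17.500 ÷ 10.108 × 1.9073 = 0.974978
Product < 1; profitable direction is NZD → GBP → HKD → JPY → NZD.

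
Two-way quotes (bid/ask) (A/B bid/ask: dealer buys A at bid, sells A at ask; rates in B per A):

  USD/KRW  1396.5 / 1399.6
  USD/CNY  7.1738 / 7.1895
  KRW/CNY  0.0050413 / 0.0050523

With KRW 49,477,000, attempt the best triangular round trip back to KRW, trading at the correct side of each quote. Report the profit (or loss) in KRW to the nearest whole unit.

Best loop KRW → USD → CNY → KRW:
KRW 49,477,000 ÷ 1399.6 (buy USD at ask) = USD 35,350.81
USD 35,350.81 × 7.1738 (sell USD at bid) = CNY 253,599.67
CNY 253,599.67 ÷ 0.0050523 (buy KRW at ask) = KRW 50,194,896

Net profit: KRW 717,896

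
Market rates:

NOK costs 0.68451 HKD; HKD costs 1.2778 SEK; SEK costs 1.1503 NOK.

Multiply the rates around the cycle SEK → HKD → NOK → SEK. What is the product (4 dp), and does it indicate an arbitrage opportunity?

Around SEK → HKD → NOK → SEK: 1 ÷ 1.2778 ÷ 0.68451 ÷ 1.1503 = 0.993908
Product < 1; profitable direction is SEK → NOK → HKD → SEK.

0.9939 (arbitrage exists)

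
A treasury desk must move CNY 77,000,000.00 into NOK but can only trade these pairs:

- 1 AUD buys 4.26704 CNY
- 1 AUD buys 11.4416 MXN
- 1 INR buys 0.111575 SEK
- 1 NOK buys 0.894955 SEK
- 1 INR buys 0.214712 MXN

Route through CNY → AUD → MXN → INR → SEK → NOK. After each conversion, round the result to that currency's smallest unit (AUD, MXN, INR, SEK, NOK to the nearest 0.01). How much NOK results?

NOK 119,883,703.63

CNY 77,000,000.00 ÷ 4.26704 = AUD 18,045,296.04
AUD 18,045,296.04 × 11.4416 = MXN 206,467,059.17
MXN 206,467,059.17 ÷ 0.214712 = INR 961,599,999.86
INR 961,599,999.86 × 0.111575 = SEK 107,290,519.98
SEK 107,290,519.98 ÷ 0.894955 = NOK 119,883,703.63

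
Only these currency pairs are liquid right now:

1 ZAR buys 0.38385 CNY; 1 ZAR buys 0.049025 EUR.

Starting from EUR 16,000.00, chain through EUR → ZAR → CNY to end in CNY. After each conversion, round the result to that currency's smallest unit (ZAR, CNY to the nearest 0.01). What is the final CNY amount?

CNY 125,274.86

EUR 16,000.00 ÷ 0.049025 = ZAR 326,364.10
ZAR 326,364.10 × 0.38385 = CNY 125,274.86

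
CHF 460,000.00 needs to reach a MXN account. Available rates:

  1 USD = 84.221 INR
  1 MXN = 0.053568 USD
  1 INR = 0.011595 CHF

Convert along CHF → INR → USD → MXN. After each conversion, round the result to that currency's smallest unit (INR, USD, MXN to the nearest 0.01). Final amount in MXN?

MXN 8,793,489.58

CHF 460,000.00 ÷ 0.011595 = INR 39,672,272.53
INR 39,672,272.53 ÷ 84.221 = USD 471,049.65
USD 471,049.65 ÷ 0.053568 = MXN 8,793,489.58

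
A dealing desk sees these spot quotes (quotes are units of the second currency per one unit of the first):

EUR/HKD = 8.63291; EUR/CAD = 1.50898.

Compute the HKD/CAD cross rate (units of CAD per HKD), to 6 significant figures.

1 HKD ÷ 8.63291 = 0.115836 EUR
0.115836 EUR × 1.50898 = 0.174794 CAD

HKD/CAD = 0.174794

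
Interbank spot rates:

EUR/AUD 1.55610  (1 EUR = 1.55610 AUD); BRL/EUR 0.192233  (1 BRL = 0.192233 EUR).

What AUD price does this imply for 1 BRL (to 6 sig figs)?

BRL/AUD = 0.299134

1 BRL × 0.192233 = 0.192233 EUR
0.192233 EUR × 1.55610 = 0.299134 AUD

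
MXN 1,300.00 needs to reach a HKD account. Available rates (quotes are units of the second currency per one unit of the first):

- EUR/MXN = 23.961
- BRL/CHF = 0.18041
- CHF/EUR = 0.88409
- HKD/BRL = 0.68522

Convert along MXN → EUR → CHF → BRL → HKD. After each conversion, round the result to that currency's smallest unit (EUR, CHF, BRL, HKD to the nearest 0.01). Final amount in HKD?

MXN 1,300.00 ÷ 23.961 = EUR 54.25
EUR 54.25 ÷ 0.88409 = CHF 61.36
CHF 61.36 ÷ 0.18041 = BRL 340.11
BRL 340.11 ÷ 0.68522 = HKD 496.35

HKD 496.35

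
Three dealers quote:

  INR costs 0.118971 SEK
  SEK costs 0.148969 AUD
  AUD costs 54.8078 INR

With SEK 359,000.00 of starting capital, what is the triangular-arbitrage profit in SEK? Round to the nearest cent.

Profit: SEK 10,585.62

Profitable loop is SEK → INR → AUD → SEK:
SEK 359,000.00 ÷ 0.118971 = INR 3,017,542.09
INR 3,017,542.09 ÷ 54.8078 = AUD 55,056.80
AUD 55,056.80 ÷ 0.148969 = SEK 369,585.62
Profit = SEK 369,585.62 − SEK 359,000.00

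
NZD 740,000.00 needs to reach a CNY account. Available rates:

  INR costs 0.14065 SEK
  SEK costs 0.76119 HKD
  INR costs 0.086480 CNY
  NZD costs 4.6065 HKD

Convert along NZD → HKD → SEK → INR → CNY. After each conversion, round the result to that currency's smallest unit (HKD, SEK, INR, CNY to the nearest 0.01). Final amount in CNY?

CNY 2,753,503.71

NZD 740,000.00 × 4.6065 = HKD 3,408,810.00
HKD 3,408,810.00 ÷ 0.76119 = SEK 4,478,264.30
SEK 4,478,264.30 ÷ 0.14065 = INR 31,839,774.62
INR 31,839,774.62 × 0.086480 = CNY 2,753,503.71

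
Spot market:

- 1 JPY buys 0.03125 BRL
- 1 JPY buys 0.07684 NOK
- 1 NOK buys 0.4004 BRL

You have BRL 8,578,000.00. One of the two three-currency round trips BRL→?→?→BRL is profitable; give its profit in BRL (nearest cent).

Profitable loop is BRL → NOK → JPY → BRL:
BRL 8,578,000.00 ÷ 0.4004 = NOK 21,423,576.42
NOK 21,423,576.42 ÷ 0.07684 = JPY 278,807,606
JPY 278,807,606 × 0.03125 = BRL 8,712,737.68
Profit = BRL 8,712,737.68 − BRL 8,578,000.00

Profit: BRL 134,737.68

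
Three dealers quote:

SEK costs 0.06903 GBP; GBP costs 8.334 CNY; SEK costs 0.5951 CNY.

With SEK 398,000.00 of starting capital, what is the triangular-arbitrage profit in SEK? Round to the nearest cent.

Profit: SEK 13,700.74

Profitable loop is SEK → CNY → GBP → SEK:
SEK 398,000.00 × 0.5951 = CNY 236,849.80
CNY 236,849.80 ÷ 8.334 = GBP 28,419.70
GBP 28,419.70 ÷ 0.06903 = SEK 411,700.74
Profit = SEK 411,700.74 − SEK 398,000.00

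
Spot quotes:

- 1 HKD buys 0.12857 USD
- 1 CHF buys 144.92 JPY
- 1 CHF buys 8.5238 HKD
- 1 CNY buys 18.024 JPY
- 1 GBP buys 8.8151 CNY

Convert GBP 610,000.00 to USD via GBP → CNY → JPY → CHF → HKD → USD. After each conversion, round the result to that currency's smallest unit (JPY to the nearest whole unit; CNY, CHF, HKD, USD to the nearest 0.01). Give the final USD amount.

GBP 610,000.00 × 8.8151 = CNY 5,377,211.00
CNY 5,377,211.00 × 18.024 = JPY 96,918,851
JPY 96,918,851 ÷ 144.92 = CHF 668,774.85
CHF 668,774.85 × 8.5238 = HKD 5,700,503.07
HKD 5,700,503.07 × 0.12857 = USD 732,913.68

USD 732,913.68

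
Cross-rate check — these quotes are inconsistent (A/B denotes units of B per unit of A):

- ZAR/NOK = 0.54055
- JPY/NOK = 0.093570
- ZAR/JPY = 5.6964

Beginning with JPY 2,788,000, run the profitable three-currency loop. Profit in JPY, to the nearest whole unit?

Profitable loop is JPY → ZAR → NOK → JPY:
JPY 2,788,000 ÷ 5.6964 = ZAR 489,431.92
ZAR 489,431.92 × 0.54055 = NOK 264,562.43
NOK 264,562.43 ÷ 0.093570 = JPY 2,827,428
Profit = JPY 2,827,428 − JPY 2,788,000

Profit: JPY 39,428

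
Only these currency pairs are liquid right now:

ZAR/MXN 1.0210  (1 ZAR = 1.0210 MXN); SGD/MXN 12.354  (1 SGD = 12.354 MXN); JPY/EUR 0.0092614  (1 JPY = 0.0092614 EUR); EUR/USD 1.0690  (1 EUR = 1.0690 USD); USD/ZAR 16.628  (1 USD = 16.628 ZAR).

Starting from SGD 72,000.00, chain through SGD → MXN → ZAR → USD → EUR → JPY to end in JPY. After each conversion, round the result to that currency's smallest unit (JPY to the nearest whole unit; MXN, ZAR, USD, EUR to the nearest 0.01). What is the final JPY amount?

SGD 72,000.00 × 12.354 = MXN 889,488.00
MXN 889,488.00 ÷ 1.0210 = ZAR 871,192.95
ZAR 871,192.95 ÷ 16.628 = USD 52,393.13
USD 52,393.13 ÷ 1.0690 = EUR 49,011.35
EUR 49,011.35 ÷ 0.0092614 = JPY 5,292,002

JPY 5,292,002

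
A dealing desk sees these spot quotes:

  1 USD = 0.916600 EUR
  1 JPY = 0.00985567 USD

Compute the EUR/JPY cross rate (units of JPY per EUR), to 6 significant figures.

EUR/JPY = 110.697

1 EUR ÷ 0.916600 = 1.09099 USD
1.09099 USD ÷ 0.00985567 = 110.697 JPY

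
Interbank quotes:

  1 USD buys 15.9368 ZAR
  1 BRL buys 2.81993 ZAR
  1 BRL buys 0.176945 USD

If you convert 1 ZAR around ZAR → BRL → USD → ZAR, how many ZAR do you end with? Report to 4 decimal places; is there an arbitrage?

Around ZAR → BRL → USD → ZAR: 1 ÷ 2.81993 × 0.176945 × 15.9368 = 1.000003
Product ≈ 1 (deviation 0.000%, within rounding noise).

1.0000 (no arbitrage)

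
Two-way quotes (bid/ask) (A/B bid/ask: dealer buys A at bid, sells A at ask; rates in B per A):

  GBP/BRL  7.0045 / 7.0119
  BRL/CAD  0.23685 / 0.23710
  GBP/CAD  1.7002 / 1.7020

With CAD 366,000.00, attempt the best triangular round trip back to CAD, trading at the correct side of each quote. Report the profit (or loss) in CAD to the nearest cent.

Best loop CAD → BRL → GBP → CAD:
CAD 366,000.00 ÷ 0.23710 (buy BRL at ask) = BRL 1,543,652.47
BRL 1,543,652.47 ÷ 7.0119 (buy GBP at ask) = GBP 220,147.53
GBP 220,147.53 × 1.7002 (sell GBP at bid) = CAD 374,294.83

Net profit: CAD 8,294.83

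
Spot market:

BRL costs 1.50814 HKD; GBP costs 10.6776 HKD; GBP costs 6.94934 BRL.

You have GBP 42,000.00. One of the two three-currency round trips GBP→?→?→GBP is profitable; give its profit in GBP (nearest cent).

Profitable loop is GBP → HKD → BRL → GBP:
GBP 42,000.00 × 10.6776 = HKD 448,459.20
HKD 448,459.20 ÷ 1.50814 = BRL 297,359.13
BRL 297,359.13 ÷ 6.94934 = GBP 42,789.55
Profit = GBP 42,789.55 − GBP 42,000.00

Profit: GBP 789.55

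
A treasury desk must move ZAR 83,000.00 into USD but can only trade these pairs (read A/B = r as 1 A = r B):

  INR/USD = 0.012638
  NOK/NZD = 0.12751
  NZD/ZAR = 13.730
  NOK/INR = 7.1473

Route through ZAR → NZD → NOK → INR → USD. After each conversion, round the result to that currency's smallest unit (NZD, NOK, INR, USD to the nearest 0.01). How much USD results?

USD 4,282.37

ZAR 83,000.00 ÷ 13.730 = NZD 6,045.16
NZD 6,045.16 ÷ 0.12751 = NOK 47,409.30
NOK 47,409.30 × 7.1473 = INR 338,848.49
INR 338,848.49 × 0.012638 = USD 4,282.37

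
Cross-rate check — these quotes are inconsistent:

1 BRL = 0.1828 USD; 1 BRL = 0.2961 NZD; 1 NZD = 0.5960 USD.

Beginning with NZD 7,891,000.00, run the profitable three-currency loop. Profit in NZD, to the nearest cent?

Profitable loop is NZD → BRL → USD → NZD:
NZD 7,891,000.00 ÷ 0.2961 = BRL 26,649,780.48
BRL 26,649,780.48 × 0.1828 = USD 4,871,579.87
USD 4,871,579.87 ÷ 0.5960 = NZD 8,173,791.73
Profit = NZD 8,173,791.73 − NZD 7,891,000.00

Profit: NZD 282,791.73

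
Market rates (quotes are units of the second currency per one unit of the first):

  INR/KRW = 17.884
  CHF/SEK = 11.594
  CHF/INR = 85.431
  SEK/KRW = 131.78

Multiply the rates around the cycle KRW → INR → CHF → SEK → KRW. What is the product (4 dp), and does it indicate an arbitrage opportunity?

Around KRW → INR → CHF → SEK → KRW: 1 ÷ 17.884 ÷ 85.431 × 11.594 × 131.78 = 1.000006
Product ≈ 1 (deviation 0.001%, within rounding noise).

1.0000 (no arbitrage)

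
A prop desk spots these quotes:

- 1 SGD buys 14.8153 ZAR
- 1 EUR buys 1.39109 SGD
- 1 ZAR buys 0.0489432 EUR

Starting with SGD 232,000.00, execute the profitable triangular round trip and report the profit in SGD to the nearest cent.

Profitable loop is SGD → ZAR → EUR → SGD:
SGD 232,000.00 × 14.8153 = ZAR 3,437,149.60
ZAR 3,437,149.60 × 0.0489432 = EUR 168,225.10
EUR 168,225.10 × 1.39109 = SGD 234,016.25
Profit = SGD 234,016.25 − SGD 232,000.00

Profit: SGD 2,016.25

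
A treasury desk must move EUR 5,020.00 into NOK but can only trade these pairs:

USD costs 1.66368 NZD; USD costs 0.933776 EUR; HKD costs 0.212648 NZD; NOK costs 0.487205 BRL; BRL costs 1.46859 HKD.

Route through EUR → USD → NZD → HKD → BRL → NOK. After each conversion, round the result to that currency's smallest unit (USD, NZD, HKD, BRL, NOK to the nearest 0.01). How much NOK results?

NOK 58,783.74

EUR 5,020.00 ÷ 0.933776 = USD 5,376.02
USD 5,376.02 × 1.66368 = NZD 8,943.98
NZD 8,943.98 ÷ 0.212648 = HKD 42,060.02
HKD 42,060.02 ÷ 1.46859 = BRL 28,639.73
BRL 28,639.73 ÷ 0.487205 = NOK 58,783.74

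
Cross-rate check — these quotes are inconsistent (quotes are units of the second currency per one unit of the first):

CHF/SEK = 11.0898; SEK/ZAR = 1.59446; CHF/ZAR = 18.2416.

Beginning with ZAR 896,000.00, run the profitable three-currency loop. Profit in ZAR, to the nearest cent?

Profit: ZAR 28,343.93

Profitable loop is ZAR → SEK → CHF → ZAR:
ZAR 896,000.00 ÷ 1.59446 = SEK 561,945.74
SEK 561,945.74 ÷ 11.0898 = CHF 50,672.31
CHF 50,672.31 × 18.2416 = ZAR 924,343.93
Profit = ZAR 924,343.93 − ZAR 896,000.00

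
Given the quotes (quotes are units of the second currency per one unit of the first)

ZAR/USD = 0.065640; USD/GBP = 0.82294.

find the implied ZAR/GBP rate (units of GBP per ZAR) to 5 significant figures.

ZAR/GBP = 0.054018

1 ZAR × 0.065640 = 0.06564 USD
0.06564 USD × 0.82294 = 0.0540178 GBP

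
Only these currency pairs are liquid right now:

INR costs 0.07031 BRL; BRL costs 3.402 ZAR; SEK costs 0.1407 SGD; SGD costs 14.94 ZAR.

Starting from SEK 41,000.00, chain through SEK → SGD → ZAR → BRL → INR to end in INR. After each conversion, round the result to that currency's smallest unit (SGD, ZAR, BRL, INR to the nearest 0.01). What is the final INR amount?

SEK 41,000.00 × 0.1407 = SGD 5,768.70
SGD 5,768.70 × 14.94 = ZAR 86,184.38
ZAR 86,184.38 ÷ 3.402 = BRL 25,333.45
BRL 25,333.45 ÷ 0.07031 = INR 360,310.77

INR 360,310.77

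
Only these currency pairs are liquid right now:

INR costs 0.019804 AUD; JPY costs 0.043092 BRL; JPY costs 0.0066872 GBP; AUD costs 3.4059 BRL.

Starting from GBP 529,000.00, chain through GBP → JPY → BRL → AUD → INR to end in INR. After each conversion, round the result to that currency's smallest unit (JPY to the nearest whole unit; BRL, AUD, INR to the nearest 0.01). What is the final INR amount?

INR 50,538,598.77

GBP 529,000.00 ÷ 0.0066872 = JPY 79,106,352
JPY 79,106,352 × 0.043092 = BRL 3,408,850.92
BRL 3,408,850.92 ÷ 3.4059 = AUD 1,000,866.41
AUD 1,000,866.41 ÷ 0.019804 = INR 50,538,598.77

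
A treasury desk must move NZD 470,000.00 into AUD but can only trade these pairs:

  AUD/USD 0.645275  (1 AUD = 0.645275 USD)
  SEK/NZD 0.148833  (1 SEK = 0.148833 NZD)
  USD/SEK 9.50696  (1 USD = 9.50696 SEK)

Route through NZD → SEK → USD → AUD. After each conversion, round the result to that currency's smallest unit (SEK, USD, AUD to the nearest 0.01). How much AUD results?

NZD 470,000.00 ÷ 0.148833 = SEK 3,157,901.81
SEK 3,157,901.81 ÷ 9.50696 = USD 332,167.36
USD 332,167.36 ÷ 0.645275 = AUD 514,768.68

AUD 514,768.68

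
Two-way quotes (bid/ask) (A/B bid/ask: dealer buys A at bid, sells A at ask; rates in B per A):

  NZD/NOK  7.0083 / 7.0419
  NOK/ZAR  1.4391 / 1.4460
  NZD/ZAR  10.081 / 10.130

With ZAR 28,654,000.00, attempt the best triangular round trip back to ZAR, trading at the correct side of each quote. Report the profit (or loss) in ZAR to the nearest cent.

Net result: ZAR -125,465.12 (no profitable arbitrage after spreads)

Best loop ZAR → NZD → NOK → ZAR:
ZAR 28,654,000.00 ÷ 10.130 (buy NZD at ask) = NZD 2,828,627.84
NZD 2,828,627.84 × 7.0083 (sell NZD at bid) = NOK 19,823,872.48
NOK 19,823,872.48 × 1.4391 (sell NOK at bid) = ZAR 28,528,534.88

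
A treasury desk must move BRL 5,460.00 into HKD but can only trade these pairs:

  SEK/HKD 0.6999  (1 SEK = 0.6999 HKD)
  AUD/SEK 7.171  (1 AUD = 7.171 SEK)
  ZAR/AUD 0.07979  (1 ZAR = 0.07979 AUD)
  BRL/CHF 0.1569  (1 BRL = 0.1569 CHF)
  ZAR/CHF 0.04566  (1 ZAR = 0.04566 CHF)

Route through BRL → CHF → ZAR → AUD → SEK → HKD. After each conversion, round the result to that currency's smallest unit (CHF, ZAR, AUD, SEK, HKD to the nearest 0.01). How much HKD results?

BRL 5,460.00 × 0.1569 = CHF 856.67
CHF 856.67 ÷ 0.04566 = ZAR 18,761.94
ZAR 18,761.94 × 0.07979 = AUD 1,497.02
AUD 1,497.02 × 7.171 = SEK 10,735.13
SEK 10,735.13 × 0.6999 = HKD 7,513.52

HKD 7,513.52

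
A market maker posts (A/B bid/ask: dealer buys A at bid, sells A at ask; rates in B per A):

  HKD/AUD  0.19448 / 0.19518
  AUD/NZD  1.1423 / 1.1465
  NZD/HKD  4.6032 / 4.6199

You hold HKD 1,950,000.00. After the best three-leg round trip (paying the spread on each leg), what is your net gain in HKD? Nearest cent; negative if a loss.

Best loop HKD → AUD → NZD → HKD:
HKD 1,950,000.00 × 0.19448 (sell HKD at bid) = AUD 379,236.00
AUD 379,236.00 × 1.1423 (sell AUD at bid) = NZD 433,201.28
NZD 433,201.28 × 4.6032 (sell NZD at bid) = HKD 1,994,112.14

Net profit: HKD 44,112.14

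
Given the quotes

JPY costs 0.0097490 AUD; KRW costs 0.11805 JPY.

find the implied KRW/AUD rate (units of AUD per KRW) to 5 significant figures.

1 KRW × 0.11805 = 0.11805 JPY
0.11805 JPY × 0.0097490 = 0.00115087 AUD

KRW/AUD = 0.0011509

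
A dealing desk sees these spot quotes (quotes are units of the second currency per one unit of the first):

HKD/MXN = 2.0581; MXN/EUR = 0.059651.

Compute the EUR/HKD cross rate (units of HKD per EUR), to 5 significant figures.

1 EUR ÷ 0.059651 = 16.7642 MXN
16.7642 MXN ÷ 2.0581 = 8.14546 HKD

EUR/HKD = 8.1455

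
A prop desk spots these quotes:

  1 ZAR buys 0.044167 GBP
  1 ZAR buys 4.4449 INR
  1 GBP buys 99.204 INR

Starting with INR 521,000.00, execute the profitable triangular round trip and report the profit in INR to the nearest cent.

Profit: INR 7,533.64

Profitable loop is INR → GBP → ZAR → INR:
INR 521,000.00 ÷ 99.204 = GBP 5,251.80
GBP 5,251.80 ÷ 0.044167 = ZAR 118,907.88
ZAR 118,907.88 × 4.4449 = INR 528,533.64
Profit = INR 528,533.64 − INR 521,000.00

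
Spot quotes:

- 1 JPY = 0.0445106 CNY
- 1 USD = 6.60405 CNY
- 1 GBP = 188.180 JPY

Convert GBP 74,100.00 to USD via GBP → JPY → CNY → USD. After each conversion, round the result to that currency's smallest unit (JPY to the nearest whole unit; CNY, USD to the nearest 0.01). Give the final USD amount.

GBP 74,100.00 × 188.180 = JPY 13,944,138
JPY 13,944,138 × 0.0445106 = CNY 620,661.95
CNY 620,661.95 ÷ 6.60405 = USD 93,982.02

USD 93,982.02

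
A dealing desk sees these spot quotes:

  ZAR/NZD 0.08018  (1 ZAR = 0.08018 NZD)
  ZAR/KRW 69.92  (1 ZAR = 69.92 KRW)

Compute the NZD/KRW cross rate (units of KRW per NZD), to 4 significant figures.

NZD/KRW = 872.0

1 NZD ÷ 0.08018 = 12.4719 ZAR
12.4719 ZAR × 69.92 = 872.038 KRW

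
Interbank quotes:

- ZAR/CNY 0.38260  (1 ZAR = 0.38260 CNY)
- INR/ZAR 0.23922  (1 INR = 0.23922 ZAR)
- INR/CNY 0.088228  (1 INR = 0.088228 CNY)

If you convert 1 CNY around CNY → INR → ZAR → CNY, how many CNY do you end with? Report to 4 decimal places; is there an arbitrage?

Around CNY → INR → ZAR → CNY: 1 ÷ 0.088228 × 0.23922 × 0.38260 = 1.037376
Product > 1; profitable direction is CNY → INR → ZAR → CNY.

1.0374 (arbitrage exists)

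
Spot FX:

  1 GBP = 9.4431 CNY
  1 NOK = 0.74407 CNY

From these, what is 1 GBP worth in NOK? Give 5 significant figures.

1 GBP × 9.4431 = 9.4431 CNY
9.4431 CNY ÷ 0.74407 = 12.6911 NOK

GBP/NOK = 12.691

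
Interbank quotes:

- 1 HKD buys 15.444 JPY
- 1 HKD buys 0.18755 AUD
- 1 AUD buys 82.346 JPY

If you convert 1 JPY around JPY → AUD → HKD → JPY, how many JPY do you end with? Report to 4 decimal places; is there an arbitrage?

1.0000 (no arbitrage)

Around JPY → AUD → HKD → JPY: 1 ÷ 82.346 ÷ 0.18755 × 15.444 = 1.000000
Product ≈ 1 (deviation 0.000%, within rounding noise).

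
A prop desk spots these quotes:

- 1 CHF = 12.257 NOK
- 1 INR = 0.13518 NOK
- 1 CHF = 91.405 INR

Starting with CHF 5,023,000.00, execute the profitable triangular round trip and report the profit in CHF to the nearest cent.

Profit: CHF 40,623.27

Profitable loop is CHF → INR → NOK → CHF:
CHF 5,023,000.00 × 91.405 = INR 459,127,315.00
INR 459,127,315.00 × 0.13518 = NOK 62,064,830.44
NOK 62,064,830.44 ÷ 12.257 = CHF 5,063,623.27
Profit = CHF 5,063,623.27 − CHF 5,023,000.00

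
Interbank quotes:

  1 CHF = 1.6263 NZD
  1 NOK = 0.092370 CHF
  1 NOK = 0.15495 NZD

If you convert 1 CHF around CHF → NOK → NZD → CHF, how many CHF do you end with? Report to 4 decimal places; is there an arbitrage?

Around CHF → NOK → NZD → CHF: 1 ÷ 0.092370 × 0.15495 ÷ 1.6263 = 1.031478
Product > 1; profitable direction is CHF → NOK → NZD → CHF.

1.0315 (arbitrage exists)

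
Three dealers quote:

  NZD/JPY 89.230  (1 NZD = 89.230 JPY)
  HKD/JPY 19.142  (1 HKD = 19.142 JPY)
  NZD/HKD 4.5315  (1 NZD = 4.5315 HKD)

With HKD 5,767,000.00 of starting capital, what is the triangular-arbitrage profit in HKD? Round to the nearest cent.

Profit: HKD 165,415.33

Profitable loop is HKD → NZD → JPY → HKD:
HKD 5,767,000.00 ÷ 4.5315 = NZD 1,272,647.03
NZD 1,272,647.03 × 89.230 = JPY 113,558,294
JPY 113,558,294 ÷ 19.142 = HKD 5,932,415.33
Profit = HKD 5,932,415.33 − HKD 5,767,000.00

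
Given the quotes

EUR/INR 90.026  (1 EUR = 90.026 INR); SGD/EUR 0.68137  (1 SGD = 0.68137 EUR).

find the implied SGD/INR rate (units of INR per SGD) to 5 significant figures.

SGD/INR = 61.341

1 SGD × 0.68137 = 0.68137 EUR
0.68137 EUR × 90.026 = 61.341 INR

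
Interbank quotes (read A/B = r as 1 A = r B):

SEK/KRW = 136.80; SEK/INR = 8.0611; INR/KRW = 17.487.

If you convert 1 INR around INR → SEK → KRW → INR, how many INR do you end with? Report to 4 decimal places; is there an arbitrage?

0.9705 (arbitrage exists)

Around INR → SEK → KRW → INR: 1 ÷ 8.0611 × 136.80 ÷ 17.487 = 0.970457
Product < 1; profitable direction is INR → KRW → SEK → INR.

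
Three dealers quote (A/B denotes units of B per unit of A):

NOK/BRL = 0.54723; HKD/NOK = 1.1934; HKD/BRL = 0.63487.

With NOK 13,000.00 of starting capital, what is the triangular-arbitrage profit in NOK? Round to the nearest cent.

Profit: NOK 372.56

Profitable loop is NOK → BRL → HKD → NOK:
NOK 13,000.00 × 0.54723 = BRL 7,113.99
BRL 7,113.99 ÷ 0.63487 = HKD 11,205.43
HKD 11,205.43 × 1.1934 = NOK 13,372.56
Profit = NOK 13,372.56 − NOK 13,000.00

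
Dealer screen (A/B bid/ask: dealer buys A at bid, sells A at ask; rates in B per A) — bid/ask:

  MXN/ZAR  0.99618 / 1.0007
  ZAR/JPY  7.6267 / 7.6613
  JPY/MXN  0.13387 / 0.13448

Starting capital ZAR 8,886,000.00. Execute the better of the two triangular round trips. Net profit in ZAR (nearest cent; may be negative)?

Net profit: ZAR 151,827.63

Best loop ZAR → JPY → MXN → ZAR:
ZAR 8,886,000.00 × 7.6267 (sell ZAR at bid) = JPY 67,770,856
JPY 67,770,856 × 0.13387 (sell JPY at bid) = MXN 9,072,484.52
MXN 9,072,484.52 × 0.99618 (sell MXN at bid) = ZAR 9,037,827.63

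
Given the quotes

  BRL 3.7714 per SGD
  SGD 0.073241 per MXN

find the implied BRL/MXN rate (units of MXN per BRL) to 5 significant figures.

1 BRL ÷ 3.7714 = 0.265154 SGD
0.265154 SGD ÷ 0.073241 = 3.62029 MXN

BRL/MXN = 3.6203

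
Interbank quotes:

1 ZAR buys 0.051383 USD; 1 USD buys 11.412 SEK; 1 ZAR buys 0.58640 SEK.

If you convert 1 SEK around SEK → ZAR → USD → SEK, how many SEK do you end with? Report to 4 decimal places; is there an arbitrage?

1.0000 (no arbitrage)

Around SEK → ZAR → USD → SEK: 1 ÷ 0.58640 × 0.051383 × 11.412 = 0.999971
Product ≈ 1 (deviation 0.003%, within rounding noise).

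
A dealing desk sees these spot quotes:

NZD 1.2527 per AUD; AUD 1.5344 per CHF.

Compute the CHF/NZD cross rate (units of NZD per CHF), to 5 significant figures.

1 CHF × 1.5344 = 1.5344 AUD
1.5344 AUD × 1.2527 = 1.92214 NZD

CHF/NZD = 1.9221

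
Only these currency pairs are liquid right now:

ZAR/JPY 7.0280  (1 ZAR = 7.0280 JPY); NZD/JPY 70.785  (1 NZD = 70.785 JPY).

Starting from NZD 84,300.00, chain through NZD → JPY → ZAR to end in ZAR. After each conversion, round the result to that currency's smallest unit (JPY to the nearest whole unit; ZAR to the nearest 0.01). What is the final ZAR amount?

NZD 84,300.00 × 70.785 = JPY 5,967,176
JPY 5,967,176 ÷ 7.0280 = ZAR 849,057.48

ZAR 849,057.48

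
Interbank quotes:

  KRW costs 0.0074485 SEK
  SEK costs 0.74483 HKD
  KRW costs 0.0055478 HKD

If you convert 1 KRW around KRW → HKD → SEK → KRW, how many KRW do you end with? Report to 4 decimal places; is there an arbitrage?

1.0000 (no arbitrage)

Around KRW → HKD → SEK → KRW: 1 × 0.0055478 ÷ 0.74483 ÷ 0.0074485 = 0.999988
Product ≈ 1 (deviation 0.001%, within rounding noise).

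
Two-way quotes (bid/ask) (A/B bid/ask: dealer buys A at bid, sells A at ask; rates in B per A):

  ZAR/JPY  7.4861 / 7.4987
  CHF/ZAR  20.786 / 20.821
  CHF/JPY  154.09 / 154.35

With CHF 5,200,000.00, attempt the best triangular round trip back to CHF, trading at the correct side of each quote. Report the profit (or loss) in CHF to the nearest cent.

Net profit: CHF 42,316.73

Best loop CHF → ZAR → JPY → CHF:
CHF 5,200,000.00 × 20.786 (sell CHF at bid) = ZAR 108,087,200.00
ZAR 108,087,200.00 × 7.4861 (sell ZAR at bid) = JPY 809,151,588
JPY 809,151,588 ÷ 154.35 (buy CHF at ask) = CHF 5,242,316.73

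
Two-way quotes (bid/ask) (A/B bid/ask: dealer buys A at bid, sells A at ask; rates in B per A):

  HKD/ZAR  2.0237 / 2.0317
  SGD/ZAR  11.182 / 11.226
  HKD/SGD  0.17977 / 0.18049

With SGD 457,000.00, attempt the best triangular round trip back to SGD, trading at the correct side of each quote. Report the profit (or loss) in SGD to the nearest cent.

Net result: SGD -559.52 (no profitable arbitrage after spreads)

Best loop SGD → HKD → ZAR → SGD:
SGD 457,000.00 ÷ 0.18049 (buy HKD at ask) = HKD 2,531,996.23
HKD 2,531,996.23 × 2.0237 (sell HKD at bid) = ZAR 5,124,000.78
ZAR 5,124,000.78 ÷ 11.226 (buy SGD at ask) = SGD 456,440.48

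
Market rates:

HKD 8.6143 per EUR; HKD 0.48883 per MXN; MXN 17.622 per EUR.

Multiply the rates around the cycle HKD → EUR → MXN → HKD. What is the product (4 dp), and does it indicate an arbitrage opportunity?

1.0000 (no arbitrage)

Around HKD → EUR → MXN → HKD: 1 ÷ 8.6143 × 17.622 × 0.48883 = 0.999984
Product ≈ 1 (deviation 0.002%, within rounding noise).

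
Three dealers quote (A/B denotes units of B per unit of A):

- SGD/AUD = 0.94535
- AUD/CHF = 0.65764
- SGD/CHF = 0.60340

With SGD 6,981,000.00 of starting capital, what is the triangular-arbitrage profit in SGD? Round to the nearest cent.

Profitable loop is SGD → AUD → CHF → SGD:
SGD 6,981,000.00 × 0.94535 = AUD 6,599,488.35
AUD 6,599,488.35 × 0.65764 = CHF 4,340,087.52
CHF 4,340,087.52 ÷ 0.60340 = SGD 7,192,720.45
Profit = SGD 7,192,720.45 − SGD 6,981,000.00

Profit: SGD 211,720.45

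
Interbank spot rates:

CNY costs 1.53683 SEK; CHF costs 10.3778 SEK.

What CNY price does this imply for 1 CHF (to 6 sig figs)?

CHF/CNY = 6.75273

1 CHF × 10.3778 = 10.3778 SEK
10.3778 SEK ÷ 1.53683 = 6.75273 CNY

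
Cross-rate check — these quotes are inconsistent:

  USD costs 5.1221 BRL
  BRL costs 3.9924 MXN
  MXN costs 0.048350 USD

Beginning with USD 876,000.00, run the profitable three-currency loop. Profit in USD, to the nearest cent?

Profit: USD 9,983.28

Profitable loop is USD → MXN → BRL → USD:
USD 876,000.00 ÷ 0.048350 = MXN 18,117,890.38
MXN 18,117,890.38 ÷ 3.9924 = BRL 4,538,094.98
BRL 4,538,094.98 ÷ 5.1221 = USD 885,983.28
Profit = USD 885,983.28 − USD 876,000.00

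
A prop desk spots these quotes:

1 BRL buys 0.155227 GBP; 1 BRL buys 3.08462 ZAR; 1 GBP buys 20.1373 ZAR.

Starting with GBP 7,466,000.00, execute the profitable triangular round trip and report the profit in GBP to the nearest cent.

Profit: GBP 99,799.36

Profitable loop is GBP → ZAR → BRL → GBP:
GBP 7,466,000.00 × 20.1373 = ZAR 150,345,081.80
ZAR 150,345,081.80 ÷ 3.08462 = BRL 48,740,227.90
BRL 48,740,227.90 × 0.155227 = GBP 7,565,799.36
Profit = GBP 7,565,799.36 − GBP 7,466,000.00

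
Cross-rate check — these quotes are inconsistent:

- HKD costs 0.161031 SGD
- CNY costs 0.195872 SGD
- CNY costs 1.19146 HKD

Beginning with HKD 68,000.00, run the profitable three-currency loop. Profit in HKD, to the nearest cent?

Profitable loop is HKD → CNY → SGD → HKD:
HKD 68,000.00 ÷ 1.19146 = CNY 57,072.84
CNY 57,072.84 × 0.195872 = SGD 11,178.97
SGD 11,178.97 ÷ 0.161031 = HKD 69,421.23
Profit = HKD 69,421.23 − HKD 68,000.00

Profit: HKD 1,421.23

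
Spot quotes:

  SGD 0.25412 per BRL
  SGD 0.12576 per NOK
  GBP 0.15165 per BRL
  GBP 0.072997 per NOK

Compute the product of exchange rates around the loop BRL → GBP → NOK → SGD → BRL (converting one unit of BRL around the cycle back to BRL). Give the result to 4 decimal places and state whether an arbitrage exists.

Around BRL → GBP → NOK → SGD → BRL: 1 × 0.15165 ÷ 0.072997 × 0.12576 ÷ 0.25412 = 1.028114
Product > 1; profitable direction is BRL → GBP → NOK → SGD → BRL.

1.0281 (arbitrage exists)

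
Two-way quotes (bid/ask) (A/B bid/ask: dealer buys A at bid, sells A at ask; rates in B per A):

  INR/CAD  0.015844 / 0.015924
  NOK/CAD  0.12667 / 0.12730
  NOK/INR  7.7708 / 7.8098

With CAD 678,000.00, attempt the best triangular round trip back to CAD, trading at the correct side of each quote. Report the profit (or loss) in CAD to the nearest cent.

Net profit: CAD 12,575.84

Best loop CAD → INR → NOK → CAD:
CAD 678,000.00 ÷ 0.015924 (buy INR at ask) = INR 42,577,241.90
INR 42,577,241.90 ÷ 7.8098 (buy NOK at ask) = NOK 5,451,771.10
NOK 5,451,771.10 × 0.12667 (sell NOK at bid) = CAD 690,575.84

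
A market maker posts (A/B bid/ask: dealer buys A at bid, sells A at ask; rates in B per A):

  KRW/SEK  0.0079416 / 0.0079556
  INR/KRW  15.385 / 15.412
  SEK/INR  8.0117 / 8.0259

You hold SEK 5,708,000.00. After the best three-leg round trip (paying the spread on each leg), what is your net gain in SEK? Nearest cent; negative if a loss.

Best loop SEK → KRW → INR → SEK:
SEK 5,708,000.00 ÷ 0.0079556 (buy KRW at ask) = KRW 717,482,025
KRW 717,482,025 ÷ 15.412 (buy INR at ask) = INR 46,553,466.47
INR 46,553,466.47 ÷ 8.0259 (buy SEK at ask) = SEK 5,800,404.50

Net profit: SEK 92,404.50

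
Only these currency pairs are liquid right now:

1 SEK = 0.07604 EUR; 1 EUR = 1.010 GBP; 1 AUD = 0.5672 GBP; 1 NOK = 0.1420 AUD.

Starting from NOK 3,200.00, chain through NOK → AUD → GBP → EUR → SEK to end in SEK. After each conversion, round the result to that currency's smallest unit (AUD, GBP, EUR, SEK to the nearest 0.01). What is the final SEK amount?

SEK 3,356.00

NOK 3,200.00 × 0.1420 = AUD 454.40
AUD 454.40 × 0.5672 = GBP 257.74
GBP 257.74 ÷ 1.010 = EUR 255.19
EUR 255.19 ÷ 0.07604 = SEK 3,356.00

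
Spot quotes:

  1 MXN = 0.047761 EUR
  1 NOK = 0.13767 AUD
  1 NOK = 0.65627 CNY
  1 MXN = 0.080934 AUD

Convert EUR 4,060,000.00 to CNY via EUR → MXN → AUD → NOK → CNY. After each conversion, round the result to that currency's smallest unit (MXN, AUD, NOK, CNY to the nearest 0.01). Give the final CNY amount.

CNY 32,796,452.28

EUR 4,060,000.00 ÷ 0.047761 = MXN 85,006,595.34
MXN 85,006,595.34 × 0.080934 = AUD 6,879,923.79
AUD 6,879,923.79 ÷ 0.13767 = NOK 49,974,023.32
NOK 49,974,023.32 × 0.65627 = CNY 32,796,452.28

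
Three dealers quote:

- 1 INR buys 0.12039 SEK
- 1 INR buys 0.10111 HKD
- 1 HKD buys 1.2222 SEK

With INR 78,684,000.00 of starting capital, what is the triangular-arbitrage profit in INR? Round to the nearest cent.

Profit: INR 2,082,712.34

Profitable loop is INR → HKD → SEK → INR:
INR 78,684,000.00 × 0.10111 = HKD 7,955,739.24
HKD 7,955,739.24 × 1.2222 = SEK 9,723,504.50
SEK 9,723,504.50 ÷ 0.12039 = INR 80,766,712.34
Profit = INR 80,766,712.34 − INR 78,684,000.00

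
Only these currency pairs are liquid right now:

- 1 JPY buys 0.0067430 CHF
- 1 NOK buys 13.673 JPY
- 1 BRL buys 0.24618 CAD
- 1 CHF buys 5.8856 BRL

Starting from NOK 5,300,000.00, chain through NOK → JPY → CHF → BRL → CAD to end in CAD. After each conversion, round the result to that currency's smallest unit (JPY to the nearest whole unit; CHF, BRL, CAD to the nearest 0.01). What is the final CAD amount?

CAD 708,005.05

NOK 5,300,000.00 × 13.673 = JPY 72,466,900
JPY 72,466,900 × 0.0067430 = CHF 488,644.31
CHF 488,644.31 × 5.8856 = BRL 2,875,964.95
BRL 2,875,964.95 × 0.24618 = CAD 708,005.05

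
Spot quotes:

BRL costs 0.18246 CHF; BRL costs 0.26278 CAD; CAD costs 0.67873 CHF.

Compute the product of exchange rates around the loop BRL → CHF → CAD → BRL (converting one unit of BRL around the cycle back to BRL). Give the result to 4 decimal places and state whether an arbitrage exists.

Around BRL → CHF → CAD → BRL: 1 × 0.18246 ÷ 0.67873 ÷ 0.26278 = 1.023006
Product > 1; profitable direction is BRL → CHF → CAD → BRL.

1.0230 (arbitrage exists)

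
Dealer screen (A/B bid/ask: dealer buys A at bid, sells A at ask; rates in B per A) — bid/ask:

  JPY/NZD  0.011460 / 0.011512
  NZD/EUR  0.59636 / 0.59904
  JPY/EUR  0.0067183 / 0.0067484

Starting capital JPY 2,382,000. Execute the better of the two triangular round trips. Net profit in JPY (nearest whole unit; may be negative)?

Net profit: JPY 30,315

Best loop JPY → NZD → EUR → JPY:
JPY 2,382,000 × 0.011460 (sell JPY at bid) = NZD 27,297.72
NZD 27,297.72 × 0.59636 (sell NZD at bid) = EUR 16,279.27
EUR 16,279.27 ÷ 0.0067484 (buy JPY at ask) = JPY 2,412,315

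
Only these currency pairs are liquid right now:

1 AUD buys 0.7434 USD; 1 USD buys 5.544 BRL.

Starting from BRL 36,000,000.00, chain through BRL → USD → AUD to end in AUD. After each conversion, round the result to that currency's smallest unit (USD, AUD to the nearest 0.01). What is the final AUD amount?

BRL 36,000,000.00 ÷ 5.544 = USD 6,493,506.49
USD 6,493,506.49 ÷ 0.7434 = AUD 8,734,875.56

AUD 8,734,875.56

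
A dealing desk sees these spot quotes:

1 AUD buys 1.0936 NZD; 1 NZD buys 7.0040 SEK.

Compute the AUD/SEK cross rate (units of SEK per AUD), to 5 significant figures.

1 AUD × 1.0936 = 1.0936 NZD
1.0936 NZD × 7.0040 = 7.65957 SEK

AUD/SEK = 7.6596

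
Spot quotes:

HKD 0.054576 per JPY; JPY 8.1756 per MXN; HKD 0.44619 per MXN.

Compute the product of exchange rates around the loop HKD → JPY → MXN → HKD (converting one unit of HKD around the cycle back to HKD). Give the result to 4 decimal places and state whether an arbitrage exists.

1.0000 (no arbitrage)

Around HKD → JPY → MXN → HKD: 1 ÷ 0.054576 ÷ 8.1756 × 0.44619 = 0.999997
Product ≈ 1 (deviation 0.000%, within rounding noise).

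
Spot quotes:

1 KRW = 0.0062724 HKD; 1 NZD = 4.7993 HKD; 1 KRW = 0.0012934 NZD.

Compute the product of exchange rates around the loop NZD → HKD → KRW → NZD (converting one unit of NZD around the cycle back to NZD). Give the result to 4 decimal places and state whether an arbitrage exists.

Around NZD → HKD → KRW → NZD: 1 × 4.7993 ÷ 0.0062724 × 0.0012934 = 0.989639
Product < 1; profitable direction is NZD → KRW → HKD → NZD.

0.9896 (arbitrage exists)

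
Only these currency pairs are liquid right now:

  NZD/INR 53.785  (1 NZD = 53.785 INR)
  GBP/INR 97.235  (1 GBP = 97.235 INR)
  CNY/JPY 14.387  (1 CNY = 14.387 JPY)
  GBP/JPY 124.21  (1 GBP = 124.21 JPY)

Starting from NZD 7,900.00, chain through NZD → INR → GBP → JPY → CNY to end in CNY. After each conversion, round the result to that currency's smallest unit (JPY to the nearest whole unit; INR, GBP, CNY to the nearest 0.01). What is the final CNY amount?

CNY 37,726.98

NZD 7,900.00 × 53.785 = INR 424,901.50
INR 424,901.50 ÷ 97.235 = GBP 4,369.84
GBP 4,369.84 × 124.21 = JPY 542,778
JPY 542,778 ÷ 14.387 = CNY 37,726.98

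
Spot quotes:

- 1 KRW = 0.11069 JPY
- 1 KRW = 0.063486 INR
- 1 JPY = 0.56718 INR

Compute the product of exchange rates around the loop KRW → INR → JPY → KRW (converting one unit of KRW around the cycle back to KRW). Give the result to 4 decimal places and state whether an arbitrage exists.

Around KRW → INR → JPY → KRW: 1 × 0.063486 ÷ 0.56718 ÷ 0.11069 = 1.011227
Product > 1; profitable direction is KRW → INR → JPY → KRW.

1.0112 (arbitrage exists)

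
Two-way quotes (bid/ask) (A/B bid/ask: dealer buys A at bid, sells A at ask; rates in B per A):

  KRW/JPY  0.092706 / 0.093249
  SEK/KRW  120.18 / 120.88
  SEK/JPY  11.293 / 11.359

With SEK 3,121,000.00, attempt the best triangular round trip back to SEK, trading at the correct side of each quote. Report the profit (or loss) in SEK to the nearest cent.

Net profit: SEK 5,831.38

Best loop SEK → JPY → KRW → SEK:
SEK 3,121,000.00 × 11.293 (sell SEK at bid) = JPY 35,245,453
JPY 35,245,453 ÷ 0.093249 (buy KRW at ask) = KRW 377,971,378
KRW 377,971,378 ÷ 120.88 (buy SEK at ask) = SEK 3,126,831.38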